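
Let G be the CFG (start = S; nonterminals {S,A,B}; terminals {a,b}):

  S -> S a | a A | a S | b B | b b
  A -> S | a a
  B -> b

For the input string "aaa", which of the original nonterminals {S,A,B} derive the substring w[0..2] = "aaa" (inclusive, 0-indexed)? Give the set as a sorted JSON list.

CNF form of G:
  S -> S T0 | T0 A | T0 S | T1 B | T1 T1
  A -> S T0 | T0 A | T0 S | T0 T0 | T1 B | T1 T1
  B -> b
  T0 -> a
  T1 -> b

CYK table (by increasing span), restricted to cells inside w[0..2]:
  cell(0,0) a: {T0}  orig:{}
  cell(1,1) a: {T0}  orig:{}
  cell(2,2) a: {T0}  orig:{}
  cell(0,1) aa: {A}
  cell(1,2) aa: {A}
  cell(0,2) aaa: {A,S}

Original NTs in T[0,2] deriving "aaa": ["A", "S"]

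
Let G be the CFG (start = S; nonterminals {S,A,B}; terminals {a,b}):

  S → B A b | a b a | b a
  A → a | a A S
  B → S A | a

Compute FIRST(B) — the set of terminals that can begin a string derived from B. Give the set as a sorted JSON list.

FIRST iteration:
[1]
  A via A→a: +{a}
  B via B→a: +{a}
  S via S→B A b: +{a}
  S via S→b a: +{b}
  FIRST(S)={a,b}  FIRST(A)={a}  FIRST(B)={a}
[2]
  B via B→S A: +{b}
  FIRST(S)={a,b}  FIRST(A)={a}  FIRST(B)={a,b}
[3] — fixpoint
  FIRST(S)={a,b}  FIRST(A)={a}  FIRST(B)={a,b}

FIRST(B) = ["a", "b"]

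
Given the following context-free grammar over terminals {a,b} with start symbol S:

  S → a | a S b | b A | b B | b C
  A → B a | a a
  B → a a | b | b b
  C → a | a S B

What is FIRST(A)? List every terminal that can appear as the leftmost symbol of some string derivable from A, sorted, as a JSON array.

FIRST sets, iterate to fixpoint:
iter 1:
  A via A→a a: +{a}
  B via B→a a: +{a}
  B via B→b: +{b}
  C via C→a: +{a}
  S via S→a: +{a}
  S via S→b A: +{b}
  S: {a,b}  A: {a}  B: {a,b}  C: {a}
iter 2:
  A via A→B a: +{b}
  S: {a,b}  A: {a,b}  B: {a,b}  C: {a}
iter 3: done
  S: {a,b}  A: {a,b}  B: {a,b}  C: {a}

FIRST(A) = ["a", "b"]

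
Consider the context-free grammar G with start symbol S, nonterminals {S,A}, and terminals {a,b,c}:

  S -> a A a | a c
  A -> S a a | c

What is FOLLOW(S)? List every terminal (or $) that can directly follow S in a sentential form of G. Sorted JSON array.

Compute FIRST by fixpoint:
iter 1:
  A via A→c: +{c}
  S via S→a A a: +{a}
  FIRST[S]={a}  FIRST[A]={c}
iter 2:
  A via A→S a a: +{a}
  FIRST[S]={a}  FIRST[A]={a,c}
iter 3: — fixpoint
  FIRST[S]={a}  FIRST[A]={a,c}

Compute FOLLOW by fixpoint:
initialize: $ ∈ FOLLOW(S)
iter 1:
  A→S a a: FOLLOW(S) ⊇ FIRST(a) = {a}; new: +{a}
  S→a A a: FOLLOW(A) ⊇ FIRST(a) = {a}; new: +{a}
  FOLLOW(S)={$,a}  FOLLOW(A)={a}
iter 2: (stable)
  FOLLOW(S)={$,a}  FOLLOW(A)={a}

FOLLOW(S) = ["$", "a"]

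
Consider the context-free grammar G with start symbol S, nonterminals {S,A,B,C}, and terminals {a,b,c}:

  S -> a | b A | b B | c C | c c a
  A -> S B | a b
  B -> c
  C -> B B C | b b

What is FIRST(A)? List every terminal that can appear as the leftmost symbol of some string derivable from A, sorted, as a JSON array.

FIRST sets, iterate to fixpoint:
round 1:
  A via A→a b: +{a}
  B via B→c: +{c}
  C via C→B B C: +{c}
  C via C→b b: +{b}
  S via S→a: +{a}
  S via S→b A: +{b}
  S via S→c C: +{c}
  FIRST[S]={a,b,c}  FIRST[A]={a}  FIRST[B]={c}  FIRST[C]={b,c}
round 2:
  A via A→S B: +{b,c}
  FIRST[S]={a,b,c}  FIRST[A]={a,b,c}  FIRST[B]={c}  FIRST[C]={b,c}
round 3: (no change)
  FIRST[S]={a,b,c}  FIRST[A]={a,b,c}  FIRST[B]={c}  FIRST[C]={b,c}

FIRST(A) = ["a", "b", "c"]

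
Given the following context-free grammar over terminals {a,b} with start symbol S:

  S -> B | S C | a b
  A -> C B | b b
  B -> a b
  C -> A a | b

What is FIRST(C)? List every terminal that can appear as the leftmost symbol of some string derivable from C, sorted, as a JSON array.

FIRST iteration:
round 1:
  A via A→b b: +{b}
  B via B→a b: +{a}
  C via C→A a: +{b}
  S via S→B: +{a}
  S: {a}  A: {b}  B: {a}  C: {b}
round 2: (stable)
  S: {a}  A: {b}  B: {a}  C: {b}

FIRST(C) = ["b"]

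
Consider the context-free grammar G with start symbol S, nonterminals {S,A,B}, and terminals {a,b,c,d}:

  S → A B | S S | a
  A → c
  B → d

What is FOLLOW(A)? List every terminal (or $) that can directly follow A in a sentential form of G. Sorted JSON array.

Compute FIRST by fixpoint:
[1]
  A via A→c: +{c}
  B via B→d: +{d}
  S via S→A B: +{c}
  S via S→a: +{a}
  S: {a,c}  A: {c}  B: {d}
[2] — fixpoint
  S: {a,c}  A: {c}  B: {d}

FOLLOW iteration:
FOLLOW(S) := {$}
[1]
  S→A B: FOLLOW(A) ⊇ FIRST(B) = {d}; new: +{d}
  S→A B: FOLLOW(B) ⊇ FOLLOW(S) ⊇ {$}; new: +{$}
  S→S S: FOLLOW(S) ⊇ FIRST(S) = {a,c}; new: +{a,c}
  S: {$,a,c}  A: {d}  B: {$}
[2]
  S→A B: FOLLOW(B) ⊇ FOLLOW(S) ⊇ {$,a,c}; new: +{a,c}
  S: {$,a,c}  A: {d}  B: {$,a,c}
[3] — fixpoint
  S: {$,a,c}  A: {d}  B: {$,a,c}

FOLLOW(A) = ["d"]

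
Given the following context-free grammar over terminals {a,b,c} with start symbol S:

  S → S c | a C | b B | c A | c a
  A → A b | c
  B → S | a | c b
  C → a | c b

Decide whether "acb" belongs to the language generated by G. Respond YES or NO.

Convert to CNF:
  S -> S T1 | T0 B | T1 A | T1 T2 | T2 C
  A -> A T0 | c
  B -> S T1 | T0 B | T1 A | T1 T0 | T1 T2 | T2 C | a
  C -> T1 T0 | a
  T0 -> b
  T1 -> c
  T2 -> a

CYK table (by increasing span):
  T[0,0] 'a' = {B,C,T2}  orig:{B,C}
  T[1,1] 'c' = {A,T1}  orig:{A}
  T[2,2] 'b' = {T0}  orig:{}
  T[0,1] 'ac' = ∅
  T[1,2] 'cb' = {A,B,C}
  T[0,2] 'acb' = {B,S}

S ∈ T[0,2] ⇒ YES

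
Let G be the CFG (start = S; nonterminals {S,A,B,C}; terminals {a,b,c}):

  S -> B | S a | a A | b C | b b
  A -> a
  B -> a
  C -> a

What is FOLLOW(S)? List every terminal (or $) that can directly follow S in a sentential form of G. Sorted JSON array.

FIRST iteration:
iter 1:
  A via A→a: +{a}
  B via B→a: +{a}
  C via C→a: +{a}
  S via S→B: +{a}
  S via S→b C: +{b}
  FIRST(S)={a,b}  FIRST(A)={a}  FIRST(B)={a}  FIRST(C)={a}
iter 2: — fixpoint
  FIRST(S)={a,b}  FIRST(A)={a}  FIRST(B)={a}  FIRST(C)={a}

FOLLOW sets:
seed FOLLOW(S) with $
pass 1:
  S→B: FOLLOW(B) ⊇ FOLLOW(S) ⊇ {$}; new: +{$}
  S→S a: FOLLOW(S) ⊇ FIRST(a) = {a}; new: +{a}
  S→a A: FOLLOW(A) ⊇ FOLLOW(S) ⊇ {$,a}; new: +{$,a}
  S→b C: FOLLOW(C) ⊇ FOLLOW(S) ⊇ {$,a}; new: +{$,a}
  S: {$,a}  A: {$,a}  B: {$}  C: {$,a}
pass 2:
  S→B: FOLLOW(B) ⊇ FOLLOW(S) ⊇ {$,a}; new: +{a}
  S: {$,a}  A: {$,a}  B: {$,a}  C: {$,a}
pass 3: — fixpoint
  S: {$,a}  A: {$,a}  B: {$,a}  C: {$,a}

FOLLOW(S) = ["$", "a"]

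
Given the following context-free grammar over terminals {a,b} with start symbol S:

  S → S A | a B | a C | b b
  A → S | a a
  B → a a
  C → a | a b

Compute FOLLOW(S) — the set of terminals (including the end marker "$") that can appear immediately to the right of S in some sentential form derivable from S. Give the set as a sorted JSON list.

Compute FIRST by fixpoint:
round 1:
  A via A→a a: +{a}
  B via B→a a: +{a}
  C via C→a: +{a}
  S via S→a B: +{a}
  S via S→b b: +{b}
  S: {a,b}  A: {a}  B: {a}  C: {a}
round 2:
  A via A→S: +{b}
  S: {a,b}  A: {a,b}  B: {a}  C: {a}
round 3: (stable)
  S: {a,b}  A: {a,b}  B: {a}  C: {a}

FOLLOW sets:
seed FOLLOW(S) with $
iter 1:
  S→S A: FOLLOW(S) ⊇ FIRST(A) = {a,b}; new: +{a,b}
  S→S A: FOLLOW(A) ⊇ FOLLOW(S) ⊇ {$,a,b}; new: +{$,a,b}
  S→a B: FOLLOW(B) ⊇ FOLLOW(S) ⊇ {$,a,b}; new: +{$,a,b}
  S→a C: FOLLOW(C) ⊇ FOLLOW(S) ⊇ {$,a,b}; new: +{$,a,b}
  S: {$,a,b}  A: {$,a,b}  B: {$,a,b}  C: {$,a,b}
iter 2: (no change)
  S: {$,a,b}  A: {$,a,b}  B: {$,a,b}  C: {$,a,b}

FOLLOW(S) = ["$", "a", "b"]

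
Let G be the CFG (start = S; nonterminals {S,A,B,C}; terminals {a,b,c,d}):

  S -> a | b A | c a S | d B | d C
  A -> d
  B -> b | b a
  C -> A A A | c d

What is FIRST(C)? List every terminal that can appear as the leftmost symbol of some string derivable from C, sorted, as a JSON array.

Compute FIRST by fixpoint:
[1]
  A via A→d: +{d}
  B via B→b: +{b}
  C via C→A A A: +{d}
  C via C→c d: +{c}
  S via S→a: +{a}
  S via S→b A: +{b}
  S via S→c a S: +{c}
  S via S→d B: +{d}
  FIRST[S]={a,b,c,d}  FIRST[A]={d}  FIRST[B]={b}  FIRST[C]={c,d}
[2] done
  FIRST[S]={a,b,c,d}  FIRST[A]={d}  FIRST[B]={b}  FIRST[C]={c,d}

FIRST(C) = ["c", "d"]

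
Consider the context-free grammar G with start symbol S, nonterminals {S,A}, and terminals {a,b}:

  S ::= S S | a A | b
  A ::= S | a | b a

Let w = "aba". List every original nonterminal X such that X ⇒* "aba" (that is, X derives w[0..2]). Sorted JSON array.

Convert to CNF:
  S -> S S | T0 A | b
  A -> S S | T0 A | T1 T0 | a | b
  T0 -> a
  T1 -> b

Fill CYK table bottom-up (cells [i..j] with 0 ≤ i ≤ j ≤ 2 only):
  T[0,0] 'a' = {A,T0}  orig:{A}
  T[1,1] 'b' = {A,S,T1}  orig:{A,S}
  T[2,2] 'a' = {A,T0}  orig:{A}
  T[0,1] 'ab' = {A,S}
  T[1,2] 'ba' = {A}
  T[0,2] 'aba' = {A,S}

Original NTs in T[0,2] deriving "aba": ["A", "S"]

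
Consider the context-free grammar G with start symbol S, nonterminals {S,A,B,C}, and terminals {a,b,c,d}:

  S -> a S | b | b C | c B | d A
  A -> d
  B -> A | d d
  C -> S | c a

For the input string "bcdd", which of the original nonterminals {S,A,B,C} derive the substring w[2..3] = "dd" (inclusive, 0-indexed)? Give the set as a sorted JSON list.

CNF form of G:
  S -> T0 A | T1 S | T2 C | T3 B | b
  A -> d
  B -> T0 T0 | d
  C -> T0 A | T1 S | T2 C | T3 B | T3 T1 | b
  T0 -> d
  T1 -> a
  T2 -> b
  T3 -> c

CYK table (by increasing span) (cells [i..j] with 2 ≤ i ≤ j ≤ 3 only):
  T[2,2] 'd' = {A,B,T0}  orig:{A,B}
  T[3,3] 'd' = {A,B,T0}  orig:{A,B}
  T[2,3] 'dd' = {B,C,S}

Original NTs in T[2,3] deriving "dd": ["B", "C", "S"]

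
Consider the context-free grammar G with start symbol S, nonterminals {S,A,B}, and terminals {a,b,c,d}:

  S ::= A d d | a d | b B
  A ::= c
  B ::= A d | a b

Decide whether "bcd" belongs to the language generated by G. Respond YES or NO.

CNF form of G:
  S -> A X3 | T1 T0 | T2 B
  A -> c
  B -> A T0 | T1 T2
  T0 -> d
  T1 -> a
  T2 -> b
  X3 -> T0 T0

Fill CYK table bottom-up:
  [0..0]={T2}  "b"  orig:{}
  [1..1]={A}  "c"
  [2..2]={T0}  "d"  orig:{}
  [0..1]=∅  "bc"
  [1..2]={B}  "cd"
  [0..2]={S}  "bcd"

S ∈ T[0,2] ⇒ YES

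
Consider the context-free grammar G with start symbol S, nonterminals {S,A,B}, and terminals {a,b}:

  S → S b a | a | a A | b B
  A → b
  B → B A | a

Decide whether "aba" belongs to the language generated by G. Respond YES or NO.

Convert to CNF:
  S -> S X2 | T0 B | T1 A | a
  A -> b
  B -> B A | a
  T0 -> b
  T1 -> a
  X2 -> T0 T1

Fill CYK table bottom-up:
  T[0,0] 'a' = {B,S,T1}  orig:{B,S}
  T[1,1] 'b' = {A,T0}  orig:{A}
  T[2,2] 'a' = {B,S,T1}  orig:{B,S}
  T[0,1] 'ab' = {B,S}
  T[1,2] 'ba' = {S,X2}  orig:{S}
  T[0,2] 'aba' = {S}

S ∈ T[0,2] ⇒ YES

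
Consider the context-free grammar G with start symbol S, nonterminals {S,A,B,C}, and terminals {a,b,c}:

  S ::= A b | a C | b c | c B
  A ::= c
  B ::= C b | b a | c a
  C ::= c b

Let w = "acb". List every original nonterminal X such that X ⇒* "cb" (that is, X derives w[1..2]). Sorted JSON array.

Convert to CNF:
  S -> A T0 | T0 T2 | T1 C | T2 B
  A -> c
  B -> C T0 | T0 T1 | T2 T1
  C -> T2 T0
  T0 -> b
  T1 -> a
  T2 -> c

CYK fill, restricted to cells inside w[1..2]:
  cell(1,1) c: {A,T2}  orig:{A}
  cell(2,2) b: {T0}  orig:{}
  cell(1,2) cb: {C,S}

Original NTs in T[1,2] deriving "cb": ["C", "S"]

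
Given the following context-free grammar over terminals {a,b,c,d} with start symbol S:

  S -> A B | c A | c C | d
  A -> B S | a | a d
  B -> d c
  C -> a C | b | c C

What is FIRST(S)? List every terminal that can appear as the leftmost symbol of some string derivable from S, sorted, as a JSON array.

Compute FIRST by fixpoint:
round 1:
  A via A→a: +{a}
  B via B→d c: +{d}
  C via C→a C: +{a}
  C via C→b: +{b}
  C via C→c C: +{c}
  S via S→A B: +{a}
  S via S→c A: +{c}
  S via S→d: +{d}
  FIRST(S)={a,c,d}  FIRST(A)={a}  FIRST(B)={d}  FIRST(C)={a,b,c}
round 2:
  A via A→B S: +{d}
  FIRST(S)={a,c,d}  FIRST(A)={a,d}  FIRST(B)={d}  FIRST(C)={a,b,c}
round 3: done
  FIRST(S)={a,c,d}  FIRST(A)={a,d}  FIRST(B)={d}  FIRST(C)={a,b,c}

FIRST(S) = ["a", "c", "d"]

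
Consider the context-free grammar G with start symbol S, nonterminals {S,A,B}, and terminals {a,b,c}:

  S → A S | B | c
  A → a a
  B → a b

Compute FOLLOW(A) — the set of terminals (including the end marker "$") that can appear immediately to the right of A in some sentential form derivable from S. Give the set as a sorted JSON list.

FIRST sets, iterate to fixpoint:
pass 1:
  A via A→a a: +{a}
  B via B→a b: +{a}
  S via S→A S: +{a}
  S via S→c: +{c}
  S: {a,c}  A: {a}  B: {a}
pass 2: done
  S: {a,c}  A: {a}  B: {a}

FOLLOW iteration:
seed FOLLOW(S) with $
round 1:
  S→A S: FOLLOW(A) ⊇ FIRST(S) = {a,c}; new: +{a,c}
  S→B: FOLLOW(B) ⊇ FOLLOW(S) ⊇ {$}; new: +{$}
  S: {$}  A: {a,c}  B: {$}
round 2: — fixpoint
  S: {$}  A: {a,c}  B: {$}

FOLLOW(A) = ["a", "c"]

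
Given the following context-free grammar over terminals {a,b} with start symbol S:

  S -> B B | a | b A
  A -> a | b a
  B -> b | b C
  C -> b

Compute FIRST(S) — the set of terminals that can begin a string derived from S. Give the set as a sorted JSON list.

FIRST iteration:
round 1:
  A via A→a: +{a}
  A via A→b a: +{b}
  B via B→b: +{b}
  C via C→b: +{b}
  S via S→B B: +{b}
  S via S→a: +{a}
  FIRST[S]={a,b}  FIRST[A]={a,b}  FIRST[B]={b}  FIRST[C]={b}
round 2: — fixpoint
  FIRST[S]={a,b}  FIRST[A]={a,b}  FIRST[B]={b}  FIRST[C]={b}

FIRST(S) = ["a", "b"]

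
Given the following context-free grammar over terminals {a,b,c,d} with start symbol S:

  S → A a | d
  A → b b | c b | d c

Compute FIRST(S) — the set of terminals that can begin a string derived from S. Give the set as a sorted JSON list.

Compute FIRST by fixpoint:
round 1:
  A via A→b b: +{b}
  A via A→c b: +{c}
  A via A→d c: +{d}
  S via S→A a: +{b,c,d}
  FIRST[S]={b,c,d}  FIRST[A]={b,c,d}
round 2: (no change)
  FIRST[S]={b,c,d}  FIRST[A]={b,c,d}

FIRST(S) = ["b", "c", "d"]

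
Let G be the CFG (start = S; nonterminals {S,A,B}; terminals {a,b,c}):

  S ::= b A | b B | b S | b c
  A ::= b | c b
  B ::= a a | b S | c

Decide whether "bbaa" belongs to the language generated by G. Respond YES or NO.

CNF form of G:
  S -> T1 A | T1 B | T1 S | T1 T0
  A -> T0 T1 | b
  B -> T1 S | T2 T2 | c
  T0 -> c
  T1 -> b
  T2 -> a

CYK table (by increasing span):
  T[0,0] 'b' = {A,T1}  orig:{A}
  T[1,1] 'b' = {A,T1}  orig:{A}
  T[2,2] 'a' = {T2}  orig:{}
  T[3,3] 'a' = {T2}  orig:{}
  T[0,1] 'bb' = {S}
  T[1,2] 'ba' = ∅
  T[2,3] 'aa' = {B}
  T[0,2] 'bba' = ∅
  T[1,3] 'baa' = {S}
  T[0,3] 'bbaa' = {B,S}

S ∈ T[0,3] ⇒ YES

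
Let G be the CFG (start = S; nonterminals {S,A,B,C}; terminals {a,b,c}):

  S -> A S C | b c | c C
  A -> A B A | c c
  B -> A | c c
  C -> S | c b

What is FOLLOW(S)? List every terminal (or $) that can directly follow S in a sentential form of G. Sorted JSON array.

FIRST iteration:
[1]
  A via A→c c: +{c}
  B via B→A: +{c}
  C via C→c b: +{c}
  S via S→A S C: +{c}
  S via S→b c: +{b}
  S: {b,c}  A: {c}  B: {c}  C: {c}
[2]
  C via C→S: +{b}
  S: {b,c}  A: {c}  B: {c}  C: {b,c}
[3] done
  S: {b,c}  A: {c}  B: {c}  C: {b,c}

Compute FOLLOW by fixpoint:
seed FOLLOW(S) with $
[1]
  A→A B A: FOLLOW(A) ⊇ FIRST(B) = {c}; new: +{c}
  A→A B A: FOLLOW(B) ⊇ FIRST(A) = {c}; new: +{c}
  S→A S C: FOLLOW(A) ⊇ FIRST(S) = {b,c}; new: +{b}
  S→A S C: FOLLOW(S) ⊇ FIRST(C) = {b,c}; new: +{b,c}
  S→A S C: FOLLOW(C) ⊇ FOLLOW(S) ⊇ {$,b,c}; new: +{$,b,c}
  FOLLOW[S]={$,b,c}  FOLLOW[A]={b,c}  FOLLOW[B]={c}  FOLLOW[C]={$,b,c}
[2] (no change)
  FOLLOW[S]={$,b,c}  FOLLOW[A]={b,c}  FOLLOW[B]={c}  FOLLOW[C]={$,b,c}

FOLLOW(S) = ["$", "b", "c"]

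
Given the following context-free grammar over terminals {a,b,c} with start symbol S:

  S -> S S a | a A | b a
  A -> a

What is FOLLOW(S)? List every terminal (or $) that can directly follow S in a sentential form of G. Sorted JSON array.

FIRST sets, iterate to fixpoint:
iter 1:
  A via A→a: +{a}
  S via S→a A: +{a}
  S via S→b a: +{b}
  FIRST(S)={a,b}  FIRST(A)={a}
iter 2: done
  FIRST(S)={a,b}  FIRST(A)={a}

Compute FOLLOW by fixpoint:
initialize: $ ∈ FOLLOW(S)
round 1:
  S→S S a: FOLLOW(S) ⊇ FIRST(S) = {a,b}; new: +{a,b}
  S→a A: FOLLOW(A) ⊇ FOLLOW(S) ⊇ {$,a,b}; new: +{$,a,b}
  FOLLOW(S)={$,a,b}  FOLLOW(A)={$,a,b}
round 2: (no change)
  FOLLOW(S)={$,a,b}  FOLLOW(A)={$,a,b}

FOLLOW(S) = ["$", "a", "b"]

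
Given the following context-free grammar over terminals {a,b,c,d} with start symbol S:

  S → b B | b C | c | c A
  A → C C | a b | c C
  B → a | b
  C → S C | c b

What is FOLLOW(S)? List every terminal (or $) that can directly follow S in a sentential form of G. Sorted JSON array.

FIRST sets, iterate to fixpoint:
pass 1:
  A via A→a b: +{a}
  A via A→c C: +{c}
  B via B→a: +{a}
  B via B→b: +{b}
  C via C→c b: +{c}
  S via S→b B: +{b}
  S via S→c: +{c}
  FIRST(S)={b,c}  FIRST(A)={a,c}  FIRST(B)={a,b}  FIRST(C)={c}
pass 2:
  C via C→S C: +{b}
  FIRST(S)={b,c}  FIRST(A)={a,c}  FIRST(B)={a,b}  FIRST(C)={b,c}
pass 3:
  A via A→C C: +{b}
  FIRST(S)={b,c}  FIRST(A)={a,b,c}  FIRST(B)={a,b}  FIRST(C)={b,c}
pass 4: done
  FIRST(S)={b,c}  FIRST(A)={a,b,c}  FIRST(B)={a,b}  FIRST(C)={b,c}

Compute FOLLOW by fixpoint:
seed FOLLOW(S) with $
iter 1:
  A→C C: FOLLOW(C) ⊇ FIRST(C) = {b,c}; new: +{b,c}
  C→S C: FOLLOW(S) ⊇ FIRST(C) = {b,c}; new: +{b,c}
  S→b B: FOLLOW(B) ⊇ FOLLOW(S) ⊇ {$,b,c}; new: +{$,b,c}
  S→b C: FOLLOW(C) ⊇ FOLLOW(S) ⊇ {$,b,c}; new: +{$}
  S→c A: FOLLOW(A) ⊇ FOLLOW(S) ⊇ {$,b,c}; new: +{$,b,c}
  FOLLOW(S)={$,b,c}  FOLLOW(A)={$,b,c}  FOLLOW(B)={$,b,c}  FOLLOW(C)={$,b,c}
iter 2: (stable)
  FOLLOW(S)={$,b,c}  FOLLOW(A)={$,b,c}  FOLLOW(B)={$,b,c}  FOLLOW(C)={$,b,c}

FOLLOW(S) = ["$", "b", "c"]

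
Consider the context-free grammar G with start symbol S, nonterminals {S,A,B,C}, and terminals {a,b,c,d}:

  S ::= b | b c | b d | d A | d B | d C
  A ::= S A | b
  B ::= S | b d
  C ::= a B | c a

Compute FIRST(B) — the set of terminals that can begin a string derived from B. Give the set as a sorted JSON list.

Compute FIRST by fixpoint:
pass 1:
  A via A→b: +{b}
  B via B→b d: +{b}
  C via C→a B: +{a}
  C via C→c a: +{c}
  S via S→b: +{b}
  S via S→d A: +{d}
  S: {b,d}  A: {b}  B: {b}  C: {a,c}
pass 2:
  A via A→S A: +{d}
  B via B→S: +{d}
  S: {b,d}  A: {b,d}  B: {b,d}  C: {a,c}
pass 3: — fixpoint
  S: {b,d}  A: {b,d}  B: {b,d}  C: {a,c}

FIRST(B) = ["b", "d"]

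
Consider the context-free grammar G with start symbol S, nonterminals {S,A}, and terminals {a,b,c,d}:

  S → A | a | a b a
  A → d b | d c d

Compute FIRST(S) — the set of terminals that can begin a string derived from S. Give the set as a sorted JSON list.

FIRST iteration:
[1]
  A via A→d b: +{d}
  S via S→A: +{d}
  S via S→a: +{a}
  FIRST[S]={a,d}  FIRST[A]={d}
[2] (stable)
  FIRST[S]={a,d}  FIRST[A]={d}

FIRST(S) = ["a", "d"]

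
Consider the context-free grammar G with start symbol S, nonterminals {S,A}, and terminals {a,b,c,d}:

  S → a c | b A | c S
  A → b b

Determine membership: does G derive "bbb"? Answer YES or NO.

CNF form of G:
  S -> T0 A | T1 T2 | T2 S
  A -> T0 T0
  T0 -> b
  T1 -> a
  T2 -> c

Fill CYK table bottom-up:
  T[0,0] 'b' = {T0}  orig:{}
  T[1,1] 'b' = {T0}  orig:{}
  T[2,2] 'b' = {T0}  orig:{}
  T[0,1] 'bb' = {A}
  T[1,2] 'bb' = {A}
  T[0,2] 'bbb' = {S}

S ∈ T[0,2] ⇒ YES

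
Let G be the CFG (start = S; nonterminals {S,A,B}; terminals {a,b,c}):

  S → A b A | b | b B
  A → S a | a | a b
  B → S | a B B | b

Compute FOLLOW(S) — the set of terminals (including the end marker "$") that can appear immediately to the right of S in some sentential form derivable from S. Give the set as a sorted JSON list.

FIRST iteration:
[1]
  A via A→a: +{a}
  B via B→a B B: +{a}
  B via B→b: +{b}
  S via S→A b A: +{a}
  S via S→b: +{b}
  FIRST(S)={a,b}  FIRST(A)={a}  FIRST(B)={a,b}
[2]
  A via A→S a: +{b}
  FIRST(S)={a,b}  FIRST(A)={a,b}  FIRST(B)={a,b}
[3] done
  FIRST(S)={a,b}  FIRST(A)={a,b}  FIRST(B)={a,b}

FOLLOW iteration:
FOLLOW(S) := {$}
[1]
  A→S a: FOLLOW(S) ⊇ FIRST(a) = {a}; new: +{a}
  B→a B B: FOLLOW(B) ⊇ FIRST(B) = {a,b}; new: +{a,b}
  S→A b A: FOLLOW(A) ⊇ FIRST(b) = {b}; new: +{b}
  S→A b A: FOLLOW(A) ⊇ FOLLOW(S) ⊇ {$,a}; new: +{$,a}
  S→b B: FOLLOW(B) ⊇ FOLLOW(S) ⊇ {$,a}; new: +{$}
  FOLLOW[S]={$,a}  FOLLOW[A]={$,a,b}  FOLLOW[B]={$,a,b}
[2]
  B→S: FOLLOW(S) ⊇ FOLLOW(B) ⊇ {$,a,b}; new: +{b}
  FOLLOW[S]={$,a,b}  FOLLOW[A]={$,a,b}  FOLLOW[B]={$,a,b}
[3] (no change)
  FOLLOW[S]={$,a,b}  FOLLOW[A]={$,a,b}  FOLLOW[B]={$,a,b}

FOLLOW(S) = ["$", "a", "b"]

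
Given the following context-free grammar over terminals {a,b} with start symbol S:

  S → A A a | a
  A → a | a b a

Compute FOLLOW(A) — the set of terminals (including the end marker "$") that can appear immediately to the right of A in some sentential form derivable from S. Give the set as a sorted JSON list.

FIRST iteration:
[1]
  A via A→a: +{a}
  S via S→A A a: +{a}
  FIRST(S)={a}  FIRST(A)={a}
[2] (stable)
  FIRST(S)={a}  FIRST(A)={a}

Compute FOLLOW by fixpoint:
seed FOLLOW(S) with $
round 1:
  S→A A a: FOLLOW(A) ⊇ FIRST(A) = {a}; new: +{a}
  FOLLOW[S]={$}  FOLLOW[A]={a}
round 2: — fixpoint
  FOLLOW[S]={$}  FOLLOW[A]={a}

FOLLOW(A) = ["a"]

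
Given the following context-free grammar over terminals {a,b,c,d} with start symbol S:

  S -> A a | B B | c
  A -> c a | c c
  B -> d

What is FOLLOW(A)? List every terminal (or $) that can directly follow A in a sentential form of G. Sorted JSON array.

FIRST sets, iterate to fixpoint:
pass 1:
  A via A→c a: +{c}
  B via B→d: +{d}
  S via S→A a: +{c}
  S via S→B B: +{d}
  FIRST[S]={c,d}  FIRST[A]={c}  FIRST[B]={d}
pass 2: (no change)
  FIRST[S]={c,d}  FIRST[A]={c}  FIRST[B]={d}

FOLLOW iteration:
seed FOLLOW(S) with $
iter 1:
  S→A a: FOLLOW(A) ⊇ FIRST(a) = {a}; new: +{a}
  S→B B: FOLLOW(B) ⊇ FIRST(B) = {d}; new: +{d}
  S→B B: FOLLOW(B) ⊇ FOLLOW(S) ⊇ {$}; new: +{$}
  FOLLOW[S]={$}  FOLLOW[A]={a}  FOLLOW[B]={$,d}
iter 2: — fixpoint
  FOLLOW[S]={$}  FOLLOW[A]={a}  FOLLOW[B]={$,d}

FOLLOW(A) = ["a"]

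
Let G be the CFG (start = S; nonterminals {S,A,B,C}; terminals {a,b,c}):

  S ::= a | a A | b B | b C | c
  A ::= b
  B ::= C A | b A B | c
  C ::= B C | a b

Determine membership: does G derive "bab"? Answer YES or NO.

Convert to CNF:
  S -> T0 B | T0 C | T1 A | a | c
  A -> b
  B -> C A | T0 X2 | c
  C -> B C | T1 T0
  T0 -> b
  T1 -> a
  X2 -> A B

CYK fill:
  [0..0]={A,T0}  "b"  orig:{A}
  [1..1]={S,T1}  "a"  orig:{S}
  [2..2]={A,T0}  "b"  orig:{A}
  [0..1]=∅  "ba"
  [1..2]={C,S}  "ab"
  [0..2]={S}  "bab"

S ∈ T[0,2] ⇒ YES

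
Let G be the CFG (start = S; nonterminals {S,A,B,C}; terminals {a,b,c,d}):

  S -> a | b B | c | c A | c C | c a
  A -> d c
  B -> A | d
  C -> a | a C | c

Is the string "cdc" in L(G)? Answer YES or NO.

CNF form of G:
  S -> T1 A | T1 C | T1 T2 | T3 B | a | c
  A -> T0 T1
  B -> T0 T1 | d
  C -> T2 C | a | c
  T0 -> d
  T1 -> c
  T2 -> a
  T3 -> b

CYK table (by increasing span):
  cell(0,0) c: {C,S,T1}  orig:{C,S}
  cell(1,1) d: {B,T0}  orig:{B}
  cell(2,2) c: {C,S,T1}  orig:{C,S}
  cell(0,1) cd: ∅
  cell(1,2) dc: {A,B}
  cell(0,2) cdc: {S}

S ∈ T[0,2] ⇒ YES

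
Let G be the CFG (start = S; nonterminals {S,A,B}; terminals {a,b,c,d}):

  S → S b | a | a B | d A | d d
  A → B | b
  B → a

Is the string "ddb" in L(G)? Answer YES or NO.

Convert to CNF:
  S -> S T0 | T1 B | T2 A | T2 T2 | a
  A -> a | b
  B -> a
  T0 -> b
  T1 -> a
  T2 -> d

Fill CYK table bottom-up:
  T[0,0] 'd' = {T2}  orig:{}
  T[1,1] 'd' = {T2}  orig:{}
  T[2,2] 'b' = {A,T0}  orig:{A}
  T[0,1] 'dd' = {S}
  T[1,2] 'db' = {S}
  T[0,2] 'ddb' = {S}

S ∈ T[0,2] ⇒ YES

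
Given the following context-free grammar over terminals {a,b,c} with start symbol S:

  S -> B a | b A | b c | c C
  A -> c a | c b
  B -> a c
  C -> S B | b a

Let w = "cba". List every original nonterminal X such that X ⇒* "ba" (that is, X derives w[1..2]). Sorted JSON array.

CNF form of G:
  S -> B T1 | T0 C | T2 A | T2 T0
  A -> T0 T1 | T0 T2
  B -> T1 T0
  C -> S B | T2 T1
  T0 -> c
  T1 -> a
  T2 -> b

Fill CYK table bottom-up, restricted to cells inside w[1..2]:
  T[1,1] 'b' = {T2}  orig:{}
  T[2,2] 'a' = {T1}  orig:{}
  T[1,2] 'ba' = {C}

Original NTs in T[1,2] deriving "ba": ["C"]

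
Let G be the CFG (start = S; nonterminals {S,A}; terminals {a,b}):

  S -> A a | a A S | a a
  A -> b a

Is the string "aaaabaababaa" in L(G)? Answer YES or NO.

Convert to CNF:
  S -> A T1 | T1 T1 | T1 X2
  A -> T0 T1
  T0 -> b
  T1 -> a
  X2 -> A S

CYK fill:
  cell(0,0) a: {T1}  orig:{}
  cell(1,1) a: {T1}  orig:{}
  cell(2,2) a: {T1}  orig:{}
  cell(3,3) a: {T1}  orig:{}
  cell(4,4) b: {T0}  orig:{}
  cell(5,5) a: {T1}  orig:{}
  cell(6,6) a: {T1}  orig:{}
  cell(7,7) b: {T0}  orig:{}
  cell(8,8) a: {T1}  orig:{}
  cell(9,9) b: {T0}  orig:{}
  cell(10,10) a: {T1}  orig:{}
  cell(11,11) a: {T1}  orig:{}
  cell(0,1) aa: {S}
  cell(1,2) aa: {S}
  cell(2,3) aa: {S}
  cell(3,4) ab: ∅
  cell(4,5) ba: {A}
  cell(5,6) aa: {S}
  cell(6,7) ab: ∅
  cell(7,8) ba: {A}
  cell(8,9) ab: ∅
  cell(9,10) ba: {A}
  cell(10,11) aa: {S}
  cell(0,2) aaa: ∅
  cell(1,3) aaa: ∅
  cell(2,4) aab: ∅
  cell(3,5) aba: ∅
  cell(4,6) baa: {S}
  cell(5,7) aab: ∅
  cell(6,8) aba: ∅
  cell(7,9) bab: ∅
  cell(8,10) aba: ∅
  cell(9,11) baa: {S}
  cell(0,3) aaaa: ∅
  cell(1,4) aaab: ∅
  cell(2,5) aaba: ∅
  cell(3,6) abaa: ∅
  cell(4,7) baab: ∅
  cell(5,8) aaba: ∅
  cell(6,9) abab: ∅
  cell(7,10) baba: ∅
  cell(8,11) abaa: ∅
  cell(0,4) aaaab: ∅
  cell(1,5) aaaba: ∅
  cell(2,6) aabaa: ∅
  cell(3,7) abaab: ∅
  cell(4,8) baaba: ∅
  cell(5,9) aabab: ∅
  cell(6,10) ababa: ∅
  cell(7,11) babaa: {X2}  orig:{}
  cell(0,5) aaaaba: ∅
  cell(1,6) aaabaa: ∅
  cell(2,7) aabaab: ∅
  cell(3,8) abaaba: ∅
  cell(4,9) baabab: ∅
  cell(5,10) aababa: ∅
  cell(6,11) ababaa: {S}
  cell(0,6) aaaabaa: ∅
  cell(1,7) aaabaab: ∅
  cell(2,8) aabaaba: ∅
  cell(3,9) abaabab: ∅
  cell(4,10) baababa: ∅
  cell(5,11) aababaa: ∅
  cell(0,7) aaaabaab: ∅
  cell(1,8) aaabaaba: ∅
  cell(2,9) aabaabab: ∅
  cell(3,10) abaababa: ∅
  cell(4,11) baababaa: {X2}  orig:{}
  cell(0,8) aaaabaaba: ∅
  cell(1,9) aaabaabab: ∅
  cell(2,10) aabaababa: ∅
  cell(3,11) abaababaa: {S}
  cell(0,9) aaaabaabab: ∅
  cell(1,10) aaabaababa: ∅
  cell(2,11) aabaababaa: ∅
  cell(0,10) aaaabaababa: ∅
  cell(1,11) aaabaababaa: ∅
  cell(0,11) aaaabaababaa: ∅

S ∉ T[0,11] ⇒ NO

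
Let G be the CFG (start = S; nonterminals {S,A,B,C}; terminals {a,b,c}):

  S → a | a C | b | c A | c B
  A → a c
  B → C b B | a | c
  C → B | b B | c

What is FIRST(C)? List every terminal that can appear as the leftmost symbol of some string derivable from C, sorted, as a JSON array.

FIRST iteration:
iter 1:
  A via A→a c: +{a}
  B via B→a: +{a}
  B via B→c: +{c}
  C via C→B: +{a,c}
  C via C→b B: +{b}
  S via S→a: +{a}
  S via S→b: +{b}
  S via S→c A: +{c}
  S: {a,b,c}  A: {a}  B: {a,c}  C: {a,b,c}
iter 2:
  B via B→C b B: +{b}
  S: {a,b,c}  A: {a}  B: {a,b,c}  C: {a,b,c}
iter 3: done
  S: {a,b,c}  A: {a}  B: {a,b,c}  C: {a,b,c}

FIRST(C) = ["a", "b", "c"]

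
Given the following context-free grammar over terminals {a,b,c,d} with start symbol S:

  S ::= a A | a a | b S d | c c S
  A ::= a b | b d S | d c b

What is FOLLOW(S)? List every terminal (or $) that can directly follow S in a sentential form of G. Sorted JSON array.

FIRST iteration:
round 1:
  A via A→a b: +{a}
  A via A→b d S: +{b}
  A via A→d c b: +{d}
  S via S→a A: +{a}
  S via S→b S d: +{b}
  S via S→c c S: +{c}
  FIRST(S)={a,b,c}  FIRST(A)={a,b,d}
round 2: done
  FIRST(S)={a,b,c}  FIRST(A)={a,b,d}

FOLLOW sets:
initialize: $ ∈ FOLLOW(S)
iter 1:
  S→a A: FOLLOW(A) ⊇ FOLLOW(S) ⊇ {$}; new: +{$}
  S→b S d: FOLLOW(S) ⊇ FIRST(d) = {d}; new: +{d}
  FOLLOW[S]={$,d}  FOLLOW[A]={$}
iter 2:
  S→a A: FOLLOW(A) ⊇ FOLLOW(S) ⊇ {$,d}; new: +{d}
  FOLLOW[S]={$,d}  FOLLOW[A]={$,d}
iter 3: — fixpoint
  FOLLOW[S]={$,d}  FOLLOW[A]={$,d}

FOLLOW(S) = ["$", "d"]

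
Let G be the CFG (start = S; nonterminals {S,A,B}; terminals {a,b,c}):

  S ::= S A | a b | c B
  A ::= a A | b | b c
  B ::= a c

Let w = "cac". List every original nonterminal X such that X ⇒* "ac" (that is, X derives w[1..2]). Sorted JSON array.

Convert to CNF:
  S -> S A | T0 T1 | T2 B
  A -> T0 A | T1 T2 | b
  B -> T0 T2
  T0 -> a
  T1 -> b
  T2 -> c

CYK table (by increasing span), restricted to cells inside w[1..2]:
  cell(1,1) a: {T0}  orig:{}
  cell(2,2) c: {T2}  orig:{}
  cell(1,2) ac: {B}

Original NTs in T[1,2] deriving "ac": ["B"]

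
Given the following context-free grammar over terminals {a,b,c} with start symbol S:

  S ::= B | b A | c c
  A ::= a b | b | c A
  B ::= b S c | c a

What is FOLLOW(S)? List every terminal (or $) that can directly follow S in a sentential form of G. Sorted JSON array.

FIRST iteration:
round 1:
  A via A→a b: +{a}
  A via A→b: +{b}
  A via A→c A: +{c}
  B via B→b S c: +{b}
  B via B→c a: +{c}
  S via S→B: +{b,c}
  FIRST[S]={b,c}  FIRST[A]={a,b,c}  FIRST[B]={b,c}
round 2: (stable)
  FIRST[S]={b,c}  FIRST[A]={a,b,c}  FIRST[B]={b,c}

FOLLOW sets:
seed FOLLOW(S) with $
iter 1:
  B→b S c: FOLLOW(S) ⊇ FIRST(c) = {c}; new: +{c}
  S→B: FOLLOW(B) ⊇ FOLLOW(S) ⊇ {$,c}; new: +{$,c}
  S→b A: FOLLOW(A) ⊇ FOLLOW(S) ⊇ {$,c}; new: +{$,c}
  S: {$,c}  A: {$,c}  B: {$,c}
iter 2: — fixpoint
  S: {$,c}  A: {$,c}  B: {$,c}

FOLLOW(S) = ["$", "c"]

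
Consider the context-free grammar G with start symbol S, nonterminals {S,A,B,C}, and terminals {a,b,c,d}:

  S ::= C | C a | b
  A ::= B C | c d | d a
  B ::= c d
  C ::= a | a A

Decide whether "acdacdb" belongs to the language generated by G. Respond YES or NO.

CNF form of G:
  S -> C T2 | T2 A | a | b
  A -> B C | T0 T1 | T1 T2
  B -> T0 T1
  C -> T2 A | a
  T0 -> c
  T1 -> d
  T2 -> a

CYK table (by increasing span):
  [0..0]={C,S,T2}  "a"  orig:{C,S}
  [1..1]={T0}  "c"  orig:{}
  [2..2]={T1}  "d"  orig:{}
  [3..3]={C,S,T2}  "a"  orig:{C,S}
  [4..4]={T0}  "c"  orig:{}
  [5..5]={T1}  "d"  orig:{}
  [6..6]={S}  "b"
  [0..1]=∅  "ac"
  [1..2]={A,B}  "cd"
  [2..3]={A}  "da"
  [3..4]=∅  "ac"
  [4..5]={A,B}  "cd"
  [5..6]=∅  "db"
  [0..2]={C,S}  "acd"
  [1..3]={A}  "cda"
  [2..4]=∅  "dac"
  [3..5]={C,S}  "acd"
  [4..6]=∅  "cdb"
  [0..3]={C,S}  "acda"
  [1..4]=∅  "cdac"
  [2..5]=∅  "dacd"
  [3..6]=∅  "acdb"
  [0..4]=∅  "acdac"
  [1..5]={A}  "cdacd"
  [2..6]=∅  "dacdb"
  [0..5]={C,S}  "acdacd"
  [1..6]=∅  "cdacdb"
  [0..6]=∅  "acdacdb"

S ∉ T[0,6] ⇒ NO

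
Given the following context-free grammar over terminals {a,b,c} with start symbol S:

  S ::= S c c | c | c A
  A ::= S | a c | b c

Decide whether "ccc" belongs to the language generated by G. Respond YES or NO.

Convert to CNF:
  S -> S X4 | T0 A | c
  A -> S X3 | T0 A | T1 T0 | T2 T0 | c
  T0 -> c
  T1 -> a
  T2 -> b
  X3 -> T0 T0
  X4 -> T0 T0

CYK table (by increasing span):
  T[0,0] 'c' = {A,S,T0}  orig:{A,S}
  T[1,1] 'c' = {A,S,T0}  orig:{A,S}
  T[2,2] 'c' = {A,S,T0}  orig:{A,S}
  T[0,1] 'cc' = {A,S,X3,X4}  orig:{A,S}
  T[1,2] 'cc' = {A,S,X3,X4}  orig:{A,S}
  T[0,2] 'ccc' = {A,S}

S ∈ T[0,2] ⇒ YES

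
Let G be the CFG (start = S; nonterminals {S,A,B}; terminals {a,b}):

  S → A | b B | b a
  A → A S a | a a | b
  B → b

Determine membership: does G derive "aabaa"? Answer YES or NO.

CNF form of G:
  S -> A X3 | T0 T0 | T1 B | T1 T0 | b
  A -> A X2 | T0 T0 | b
  B -> b
  T0 -> a
  T1 -> b
  X2 -> S T0
  X3 -> S T0

CYK fill:
  cell(0,0) a: {T0}  orig:{}
  cell(1,1) a: {T0}  orig:{}
  cell(2,2) b: {A,B,S,T1}  orig:{A,B,S}
  cell(3,3) a: {T0}  orig:{}
  cell(4,4) a: {T0}  orig:{}
  cell(0,1) aa: {A,S}
  cell(1,2) ab: ∅
  cell(2,3) ba: {S,X2,X3}  orig:{S}
  cell(3,4) aa: {A,S}
  cell(0,2) aab: ∅
  cell(1,3) aba: ∅
  cell(2,4) baa: {X2,X3}  orig:{}
  cell(0,3) aaba: {A,S}
  cell(1,4) abaa: ∅
  cell(0,4) aabaa: {A,S,X2,X3}  orig:{A,S}

S ∈ T[0,4] ⇒ YES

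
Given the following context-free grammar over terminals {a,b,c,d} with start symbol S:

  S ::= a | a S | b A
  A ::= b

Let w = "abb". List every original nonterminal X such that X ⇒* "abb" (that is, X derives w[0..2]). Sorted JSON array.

Convert to CNF:
  S -> T0 S | T1 A | a
  A -> b
  T0 -> a
  T1 -> b

CYK table (by increasing span), restricted to cells inside w[0..2]:
  T[0,0] 'a' = {S,T0}  orig:{S}
  T[1,1] 'b' = {A,T1}  orig:{A}
  T[2,2] 'b' = {A,T1}  orig:{A}
  T[0,1] 'ab' = ∅
  T[1,2] 'bb' = {S}
  T[0,2] 'abb' = {S}

Original NTs in T[0,2] deriving "abb": ["S"]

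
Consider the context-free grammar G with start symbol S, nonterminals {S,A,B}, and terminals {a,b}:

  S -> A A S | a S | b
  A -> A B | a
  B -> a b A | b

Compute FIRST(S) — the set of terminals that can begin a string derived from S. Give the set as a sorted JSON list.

Compute FIRST by fixpoint:
iter 1:
  A via A→a: +{a}
  B via B→a b A: +{a}
  B via B→b: +{b}
  S via S→A A S: +{a}
  S via S→b: +{b}
  S: {a,b}  A: {a}  B: {a,b}
iter 2: (stable)
  S: {a,b}  A: {a}  B: {a,b}

FIRST(S) = ["a", "b"]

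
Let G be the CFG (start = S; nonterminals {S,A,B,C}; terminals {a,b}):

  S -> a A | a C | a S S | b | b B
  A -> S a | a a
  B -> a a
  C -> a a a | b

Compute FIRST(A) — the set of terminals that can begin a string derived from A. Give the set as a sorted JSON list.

FIRST iteration:
[1]
  A via A→a a: +{a}
  B via B→a a: +{a}
  C via C→a a a: +{a}
  C via C→b: +{b}
  S via S→a A: +{a}
  S via S→b: +{b}
  FIRST(S)={a,b}  FIRST(A)={a}  FIRST(B)={a}  FIRST(C)={a,b}
[2]
  A via A→S a: +{b}
  FIRST(S)={a,b}  FIRST(A)={a,b}  FIRST(B)={a}  FIRST(C)={a,b}
[3] — fixpoint
  FIRST(S)={a,b}  FIRST(A)={a,b}  FIRST(B)={a}  FIRST(C)={a,b}

FIRST(A) = ["a", "b"]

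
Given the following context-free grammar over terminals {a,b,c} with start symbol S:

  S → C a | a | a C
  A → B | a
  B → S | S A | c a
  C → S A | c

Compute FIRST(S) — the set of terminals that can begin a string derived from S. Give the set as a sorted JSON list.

FIRST sets, iterate to fixpoint:
iter 1:
  A via A→a: +{a}
  B via B→c a: +{c}
  C via C→c: +{c}
  S via S→C a: +{c}
  S via S→a: +{a}
  FIRST[S]={a,c}  FIRST[A]={a}  FIRST[B]={c}  FIRST[C]={c}
iter 2:
  A via A→B: +{c}
  B via B→S: +{a}
  C via C→S A: +{a}
  FIRST[S]={a,c}  FIRST[A]={a,c}  FIRST[B]={a,c}  FIRST[C]={a,c}
iter 3: (stable)
  FIRST[S]={a,c}  FIRST[A]={a,c}  FIRST[B]={a,c}  FIRST[C]={a,c}

FIRST(S) = ["a", "c"]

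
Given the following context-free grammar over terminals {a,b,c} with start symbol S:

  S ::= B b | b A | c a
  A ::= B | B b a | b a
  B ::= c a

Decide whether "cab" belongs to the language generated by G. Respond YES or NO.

Convert to CNF:
  S -> B T0 | T0 A | T2 T1
  A -> B X3 | T0 T1 | T2 T1
  B -> T2 T1
  T0 -> b
  T1 -> a
  T2 -> c
  X3 -> T0 T1

CYK fill:
  [0..0]={T2}  "c"  orig:{}
  [1..1]={T1}  "a"  orig:{}
  [2..2]={T0}  "b"  orig:{}
  [0..1]={A,B,S}  "ca"
  [1..2]=∅  "ab"
  [0..2]={S}  "cab"

S ∈ T[0,2] ⇒ YES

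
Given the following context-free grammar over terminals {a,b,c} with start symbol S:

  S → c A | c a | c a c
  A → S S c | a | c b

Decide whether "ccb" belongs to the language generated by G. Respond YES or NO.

Convert to CNF:
  S -> T0 A | T0 T2 | T0 X4
  A -> S X3 | T0 T1 | a
  T0 -> c
  T1 -> b
  T2 -> a
  X3 -> S T0
  X4 -> T2 T0

CYK fill:
  [0..0]={T0}  "c"  orig:{}
  [1..1]={T0}  "c"  orig:{}
  [2..2]={T1}  "b"  orig:{}
  [0..1]=∅  "cc"
  [1..2]={A}  "cb"
  [0..2]={S}  "ccb"

S ∈ T[0,2] ⇒ YES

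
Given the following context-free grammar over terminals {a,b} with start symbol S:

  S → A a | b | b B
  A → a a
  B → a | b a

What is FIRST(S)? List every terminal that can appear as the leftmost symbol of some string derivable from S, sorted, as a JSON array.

FIRST iteration:
iter 1:
  A via A→a a: +{a}
  B via B→a: +{a}
  B via B→b a: +{b}
  S via S→A a: +{a}
  S via S→b: +{b}
  S: {a,b}  A: {a}  B: {a,b}
iter 2: done
  S: {a,b}  A: {a}  B: {a,b}

FIRST(S) = ["a", "b"]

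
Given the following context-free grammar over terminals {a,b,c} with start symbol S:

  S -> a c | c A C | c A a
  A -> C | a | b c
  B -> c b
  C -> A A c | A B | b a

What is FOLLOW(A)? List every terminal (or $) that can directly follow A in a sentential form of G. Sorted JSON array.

Compute FIRST by fixpoint:
round 1:
  A via A→a: +{a}
  A via A→b c: +{b}
  B via B→c b: +{c}
  C via C→A A c: +{a,b}
  S via S→a c: +{a}
  S via S→c A C: +{c}
  S: {a,c}  A: {a,b}  B: {c}  C: {a,b}
round 2: (no change)
  S: {a,c}  A: {a,b}  B: {c}  C: {a,b}

FOLLOW iteration:
seed FOLLOW(S) with $
iter 1:
  C→A A c: FOLLOW(A) ⊇ FIRST(A) = {a,b}; new: +{a,b}
  C→A A c: FOLLOW(A) ⊇ FIRST(c) = {c}; new: +{c}
  S→c A C: FOLLOW(C) ⊇ FOLLOW(S) ⊇ {$}; new: +{$}
  S: {$}  A: {a,b,c}  B: {}  C: {$}
iter 2:
  A→C: FOLLOW(C) ⊇ FOLLOW(A) ⊇ {a,b,c}; new: +{a,b,c}
  C→A B: FOLLOW(B) ⊇ FOLLOW(C) ⊇ {$,a,b,c}; new: +{$,a,b,c}
  S: {$}  A: {a,b,c}  B: {$,a,b,c}  C: {$,a,b,c}
iter 3: — fixpoint
  S: {$}  A: {a,b,c}  B: {$,a,b,c}  C: {$,a,b,c}

FOLLOW(A) = ["a", "b", "c"]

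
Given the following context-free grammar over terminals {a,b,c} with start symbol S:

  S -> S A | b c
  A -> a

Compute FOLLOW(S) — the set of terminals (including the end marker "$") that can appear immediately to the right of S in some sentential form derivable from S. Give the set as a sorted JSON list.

FIRST iteration:
pass 1:
  A via A→a: +{a}
  S via S→b c: +{b}
  FIRST(S)={b}  FIRST(A)={a}
pass 2: done
  FIRST(S)={b}  FIRST(A)={a}

FOLLOW iteration:
seed FOLLOW(S) with $
iter 1:
  S→S A: FOLLOW(S) ⊇ FIRST(A) = {a}; new: +{a}
  S→S A: FOLLOW(A) ⊇ FOLLOW(S) ⊇ {$,a}; new: +{$,a}
  S: {$,a}  A: {$,a}
iter 2: done
  S: {$,a}  A: {$,a}

FOLLOW(S) = ["$", "a"]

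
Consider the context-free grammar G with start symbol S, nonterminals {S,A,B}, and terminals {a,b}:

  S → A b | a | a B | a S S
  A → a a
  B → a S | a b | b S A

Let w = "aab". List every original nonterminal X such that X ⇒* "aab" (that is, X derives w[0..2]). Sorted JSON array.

Convert to CNF:
  S -> A T1 | T0 B | T0 X3 | a
  A -> T0 T0
  B -> T0 S | T0 T1 | T1 X2
  T0 -> a
  T1 -> b
  X2 -> S A
  X3 -> S S

CYK fill (cells [i..j] with 0 ≤ i ≤ j ≤ 2 only):
  [0..0]={S,T0}  "a"  orig:{S}
  [1..1]={S,T0}  "a"  orig:{S}
  [2..2]={T1}  "b"  orig:{}
  [0..1]={A,B,X3}  "aa"  orig:{A,B}
  [1..2]={B}  "ab"
  [0..2]={S}  "aab"

Original NTs in T[0,2] deriving "aab": ["S"]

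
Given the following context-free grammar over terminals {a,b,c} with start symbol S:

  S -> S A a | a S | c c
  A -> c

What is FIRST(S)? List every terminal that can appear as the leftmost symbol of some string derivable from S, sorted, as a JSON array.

Compute FIRST by fixpoint:
iter 1:
  A via A→c: +{c}
  S via S→a S: +{a}
  S via S→c c: +{c}
  S: {a,c}  A: {c}
iter 2: done
  S: {a,c}  A: {c}

FIRST(S) = ["a", "c"]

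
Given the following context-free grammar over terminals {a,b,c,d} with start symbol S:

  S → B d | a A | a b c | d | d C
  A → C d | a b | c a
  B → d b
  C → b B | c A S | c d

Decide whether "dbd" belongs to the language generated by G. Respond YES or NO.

CNF form of G:
  S -> B T0 | T0 C | T1 A | T1 X5 | d
  A -> C T0 | T1 T2 | T3 T1
  B -> T0 T2
  C -> T2 B | T3 T0 | T3 X4
  T0 -> d
  T1 -> a
  T2 -> b
  T3 -> c
  X4 -> A S
  X5 -> T2 T3

CYK table (by increasing span):
  [0..0]={S,T0}  "d"  orig:{S}
  [1..1]={T2}  "b"  orig:{}
  [2..2]={S,T0}  "d"  orig:{S}
  [0..1]={B}  "db"
  [1..2]=∅  "bd"
  [0..2]={S}  "dbd"

S ∈ T[0,2] ⇒ YES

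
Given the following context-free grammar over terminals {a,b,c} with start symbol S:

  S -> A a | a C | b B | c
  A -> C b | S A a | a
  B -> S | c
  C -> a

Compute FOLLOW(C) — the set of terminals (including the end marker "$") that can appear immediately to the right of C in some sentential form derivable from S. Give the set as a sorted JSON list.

FIRST iteration:
pass 1:
  A via A→a: +{a}
  B via B→c: +{c}
  C via C→a: +{a}
  S via S→A a: +{a}
  S via S→b B: +{b}
  S via S→c: +{c}
  FIRST(S)={a,b,c}  FIRST(A)={a}  FIRST(B)={c}  FIRST(C)={a}
pass 2:
  A via A→S A a: +{b,c}
  B via B→S: +{a,b}
  FIRST(S)={a,b,c}  FIRST(A)={a,b,c}  FIRST(B)={a,b,c}  FIRST(C)={a}
pass 3: — fixpoint
  FIRST(S)={a,b,c}  FIRST(A)={a,b,c}  FIRST(B)={a,b,c}  FIRST(C)={a}

FOLLOW iteration:
initialize: $ ∈ FOLLOW(S)
iter 1:
  A→C b: FOLLOW(C) ⊇ FIRST(b) = {b}; new: +{b}
  A→S A a: FOLLOW(S) ⊇ FIRST(A) = {a,b,c}; new: +{a,b,c}
  A→S A a: FOLLOW(A) ⊇ FIRST(a) = {a}; new: +{a}
  S→a C: FOLLOW(C) ⊇ FOLLOW(S) ⊇ {$,a,b,c}; new: +{$,a,c}
  S→b B: FOLLOW(B) ⊇ FOLLOW(S) ⊇ {$,a,b,c}; new: +{$,a,b,c}
  FOLLOW(S)={$,a,b,c}  FOLLOW(A)={a}  FOLLOW(B)={$,a,b,c}  FOLLOW(C)={$,a,b,c}
iter 2: — fixpoint
  FOLLOW(S)={$,a,b,c}  FOLLOW(A)={a}  FOLLOW(B)={$,a,b,c}  FOLLOW(C)={$,a,b,c}

FOLLOW(C) = ["$", "a", "b", "c"]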